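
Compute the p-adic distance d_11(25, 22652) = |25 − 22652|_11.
d_11(25, 22652) = 1/1331

Step 1 — x − y = 25 − 22652 = -22627. Step 2 — v_11(-22627) = 3 (factor: -22627 = −(11^3 · 17); the sign does not affect v_p). Step 3 — |x − y|_11 = 11^{-3} = 1/1331.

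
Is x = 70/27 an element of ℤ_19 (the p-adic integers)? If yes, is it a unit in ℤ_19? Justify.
x ∈ ℤ_19^× (unit); v_19(x) = 0

ℤ_19 = {x ∈ ℚ_19 : v_19(x) ≥ 0} and ℤ_19^× = {x ∈ ℤ_19 : v_19(x) = 0}. Here v_19(70/27) = v_19(num) − v_19(den) = 0; compare against these criteria.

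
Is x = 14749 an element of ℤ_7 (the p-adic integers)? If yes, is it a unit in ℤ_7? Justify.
x ∈ ℤ_7 but not a unit; v_7(x) = 3 > 0

ℤ_7 = {x ∈ ℚ_7 : v_7(x) ≥ 0} and ℤ_7^× = {x ∈ ℤ_7 : v_7(x) = 0}. Here v_7(14749) = v_7(num) − v_7(den) = 3; compare against these criteria.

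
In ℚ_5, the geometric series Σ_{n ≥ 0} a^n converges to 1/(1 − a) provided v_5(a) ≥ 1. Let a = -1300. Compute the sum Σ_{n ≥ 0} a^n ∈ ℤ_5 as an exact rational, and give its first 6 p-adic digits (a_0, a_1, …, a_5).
Σ a^n = 1/(1 − a) = 1/1301;  first 6 digits = (1, 0, 3, 4, 1, 0)

v_5(a) = 2 ≥ 1, so the series converges in ℤ_5 to 1/(1 − a) = 1/(1 − (-1300)) = 1/1301. Expand this rational in ℤ_5: compute digits iteratively via d_i = x_i mod 5, x_{i+1} = (x_i − d_i)/5. The first 6 digits are (1, 0, 3, 4, 1, 0).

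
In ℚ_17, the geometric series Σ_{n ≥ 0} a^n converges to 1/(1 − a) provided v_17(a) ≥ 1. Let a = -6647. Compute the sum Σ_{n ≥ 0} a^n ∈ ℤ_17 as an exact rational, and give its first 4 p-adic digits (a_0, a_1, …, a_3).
Σ a^n = 1/(1 − a) = 1/6648;  first 4 digits = (1, 0, 11, 15)

v_17(a) = 2 ≥ 1, so the series converges in ℤ_17 to 1/(1 − a) = 1/(1 − (-6647)) = 1/6648. Expand this rational in ℤ_17: compute digits iteratively via d_i = x_i mod 17, x_{i+1} = (x_i − d_i)/17. The first 4 digits are (1, 0, 11, 15).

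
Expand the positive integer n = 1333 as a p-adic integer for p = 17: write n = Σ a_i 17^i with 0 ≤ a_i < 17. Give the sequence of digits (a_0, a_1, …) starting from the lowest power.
(a_0, a_1, …) = (7, 10, 4)

Repeated division by 17 gives the digits low-to-high: 1333 = 7 + 10·17^1 + 4·17^2. Digit sequence: (7, 10, 4).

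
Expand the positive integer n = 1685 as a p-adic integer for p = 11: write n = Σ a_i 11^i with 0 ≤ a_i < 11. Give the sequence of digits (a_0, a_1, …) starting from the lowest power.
(a_0, a_1, …) = (2, 10, 2, 1)

Repeated division by 11 gives the digits low-to-high: 1685 = 2 + 10·11^1 + 2·11^2 + 1·11^3. Digit sequence: (2, 10, 2, 1).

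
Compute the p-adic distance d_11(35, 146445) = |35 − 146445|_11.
d_11(35, 146445) = 1/14641

Step 1 — x − y = 35 − 146445 = -146410. Step 2 — v_11(-146410) = 4 (factor: -146410 = −(11^4 · 10); the sign does not affect v_p). Step 3 — |x − y|_11 = 11^{-4} = 1/14641.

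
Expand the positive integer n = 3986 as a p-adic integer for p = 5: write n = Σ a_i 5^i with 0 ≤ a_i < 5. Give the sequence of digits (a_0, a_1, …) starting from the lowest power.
(a_0, a_1, …) = (1, 2, 4, 1, 1, 1)

Repeated division by 5 gives the digits low-to-high: 3986 = 1 + 2·5^1 + 4·5^2 + 1·5^3 + 1·5^4 + 1·5^5. Digit sequence: (1, 2, 4, 1, 1, 1).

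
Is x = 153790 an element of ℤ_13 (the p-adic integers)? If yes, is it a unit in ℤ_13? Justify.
x ∈ ℤ_13 but not a unit; v_13(x) = 3 > 0

ℤ_13 = {x ∈ ℚ_13 : v_13(x) ≥ 0} and ℤ_13^× = {x ∈ ℤ_13 : v_13(x) = 0}. Here v_13(153790) = v_13(num) − v_13(den) = 3; compare against these criteria.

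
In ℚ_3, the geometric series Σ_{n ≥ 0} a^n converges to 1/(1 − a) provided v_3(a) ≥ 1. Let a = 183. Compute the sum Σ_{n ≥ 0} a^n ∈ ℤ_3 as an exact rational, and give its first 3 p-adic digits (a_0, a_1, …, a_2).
Σ a^n = 1/(1 − a) = -1/182;  first 3 digits = (1, 1, 0)

v_3(a) = 1 ≥ 1, so the series converges in ℤ_3 to 1/(1 − a) = 1/(1 − 183) = -1/182. Expand this rational in ℤ_3: compute digits iteratively via d_i = x_i mod 3, x_{i+1} = (x_i − d_i)/3. The first 3 digits are (1, 1, 0).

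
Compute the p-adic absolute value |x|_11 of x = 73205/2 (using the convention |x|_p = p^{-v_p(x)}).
|73205/2|_11 = 1/14641

Step 1 — compute v_11(x) by factoring powers of 11 out of the numerator and denominator: v_11(73205/2) = 4. Step 2 — apply |x|_p = p^{-v_p(x)} = 11^{-4} = 1/14641.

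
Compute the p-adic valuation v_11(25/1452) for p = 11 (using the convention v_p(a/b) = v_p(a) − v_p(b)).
v_11(25/1452) = -2

Factor powers of 11 from the numerator and denominator of the reduced fraction: 25 = 11^0 · 25 and 1452 = 11^2 · 12. Apply v_p(a/b) = v_p(a) − v_p(b): v_11(25/1452) = 0 − 2 = -2.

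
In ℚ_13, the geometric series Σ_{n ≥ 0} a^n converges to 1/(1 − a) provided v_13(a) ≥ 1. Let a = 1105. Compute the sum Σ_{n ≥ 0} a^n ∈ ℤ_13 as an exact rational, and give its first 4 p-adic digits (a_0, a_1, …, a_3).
Σ a^n = 1/(1 − a) = -1/1104;  first 4 digits = (1, 7, 3, 2)

v_13(a) = 1 ≥ 1, so the series converges in ℤ_13 to 1/(1 − a) = 1/(1 − 1105) = -1/1104. Expand this rational in ℤ_13: compute digits iteratively via d_i = x_i mod 13, x_{i+1} = (x_i − d_i)/13. The first 4 digits are (1, 7, 3, 2).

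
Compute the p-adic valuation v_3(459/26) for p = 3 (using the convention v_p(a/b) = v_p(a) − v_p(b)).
v_3(459/26) = 3

Factor powers of 3 from the numerator and denominator of the reduced fraction: 459 = 3^3 · 17 and 26 = 3^0 · 26. Apply v_p(a/b) = v_p(a) − v_p(b): v_3(459/26) = 3 − 0 = 3.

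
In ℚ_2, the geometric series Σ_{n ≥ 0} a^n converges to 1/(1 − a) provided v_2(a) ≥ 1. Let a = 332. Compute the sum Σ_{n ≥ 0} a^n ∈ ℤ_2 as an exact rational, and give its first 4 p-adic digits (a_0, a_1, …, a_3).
Σ a^n = 1/(1 − a) = -1/331;  first 4 digits = (1, 0, 1, 1)

v_2(a) = 2 ≥ 1, so the series converges in ℤ_2 to 1/(1 − a) = 1/(1 − 332) = -1/331. Expand this rational in ℤ_2: compute digits iteratively via d_i = x_i mod 2, x_{i+1} = (x_i − d_i)/2. The first 4 digits are (1, 0, 1, 1).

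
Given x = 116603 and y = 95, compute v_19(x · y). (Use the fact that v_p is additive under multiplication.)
v_19(11077285) = 4

v_p(x) = 3 (factor: 116603 = 19^3 · 17); v_p(y) = 1 (factor: 95 = 19^1 · 5). Additivity: v_p(xy) = v_p(x) + v_p(y) = 3 + 1 = 4. (Direct check: xy = 11077285 = 19^4 · (85).)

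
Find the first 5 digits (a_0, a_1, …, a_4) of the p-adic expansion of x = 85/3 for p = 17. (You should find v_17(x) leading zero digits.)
(a_0, …, a_4) = (0, 13, 5, 11, 5)

v_17(85/3) = 1, so a_0 = ... = a_0 = 0. Factor out: x = 17^1 · u with u = 5/3 a unit in ℤ_17. Expand u iteratively via a_{v+i} = u_i mod 17, u_{i+1} = (u_i − a_{v+i})/17:
  u_0 = 5/3;  a_1 = 13;  u_1 = (u_0 − 13)/17 = -2/3
  u_1 = -2/3;  a_2 = 5;  u_2 = (u_1 − 5)/17 = -1/3
  u_2 = -1/3;  a_3 = 11;  u_3 = (u_2 − 11)/17 = -2/3
  u_3 = -2/3;  a_4 = 5;  u_4 = (u_3 − 5)/17 = -1/3
Digits: (0, 13, 5, 11, 5).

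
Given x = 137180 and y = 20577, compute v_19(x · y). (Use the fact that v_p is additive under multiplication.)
v_19(2822752860) = 6

v_p(x) = 3 (factor: 137180 = 19^3 · 20); v_p(y) = 3 (factor: 20577 = 19^3 · 3). Additivity: v_p(xy) = v_p(x) + v_p(y) = 3 + 3 = 6. (Direct check: xy = 2822752860 = 19^6 · (60).)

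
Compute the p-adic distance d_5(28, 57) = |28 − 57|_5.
d_5(28, 57) = 1

Step 1 — x − y = 28 − 57 = -29. Step 2 — v_5(-29) = 0 (factor: -29 = −(5^0 · 29); the sign does not affect v_p). Step 3 — |x − y|_5 = 5^{0} = 1.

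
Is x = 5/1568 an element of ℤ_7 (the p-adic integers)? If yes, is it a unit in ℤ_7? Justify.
x ∉ ℤ_7 (v_7(x) = -2 < 0)

ℤ_7 = {x ∈ ℚ_7 : v_7(x) ≥ 0} and ℤ_7^× = {x ∈ ℤ_7 : v_7(x) = 0}. Here v_7(5/1568) = v_7(num) − v_7(den) = -2; compare against these criteria.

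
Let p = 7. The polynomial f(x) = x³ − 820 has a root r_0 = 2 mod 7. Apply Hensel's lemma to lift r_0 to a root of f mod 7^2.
r_1 = 37 (mod 49)

Hensel: r_{i+1} = r_i − f(r_i)/f′(r_i) mod 7^{i+2}, where f′(x) = 3x². Iterate:
  r_0 = 2 (mod 7)
  r_1 = 37 (mod 49)
Final: r = 37 with f(r) ≡ 0 mod 7^2.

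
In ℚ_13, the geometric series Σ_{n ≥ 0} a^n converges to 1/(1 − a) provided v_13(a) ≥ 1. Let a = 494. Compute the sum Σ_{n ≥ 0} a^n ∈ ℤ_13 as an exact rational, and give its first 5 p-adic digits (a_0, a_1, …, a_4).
Σ a^n = 1/(1 − a) = -1/493;  first 5 digits = (1, 12, 3, 6, 5)

v_13(a) = 1 ≥ 1, so the series converges in ℤ_13 to 1/(1 − a) = 1/(1 − 494) = -1/493. Expand this rational in ℤ_13: compute digits iteratively via d_i = x_i mod 13, x_{i+1} = (x_i − d_i)/13. The first 5 digits are (1, 12, 3, 6, 5).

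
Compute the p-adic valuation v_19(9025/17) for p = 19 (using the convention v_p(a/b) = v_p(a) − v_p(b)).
v_19(9025/17) = 2

Factor powers of 19 from the numerator and denominator of the reduced fraction: 9025 = 19^2 · 25 and 17 = 19^0 · 17. Apply v_p(a/b) = v_p(a) − v_p(b): v_19(9025/17) = 2 − 0 = 2.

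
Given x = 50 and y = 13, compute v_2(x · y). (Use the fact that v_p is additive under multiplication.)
v_2(650) = 1

v_p(x) = 1 (factor: 50 = 2^1 · 25); v_p(y) = 0 (factor: 13 = 2^0 · 13). Additivity: v_p(xy) = v_p(x) + v_p(y) = 1 + 0 = 1. (Direct check: xy = 650 = 2^1 · (325).)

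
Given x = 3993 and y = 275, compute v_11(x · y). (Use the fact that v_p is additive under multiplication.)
v_11(1098075) = 4

v_p(x) = 3 (factor: 3993 = 11^3 · 3); v_p(y) = 1 (factor: 275 = 11^1 · 25). Additivity: v_p(xy) = v_p(x) + v_p(y) = 3 + 1 = 4. (Direct check: xy = 1098075 = 11^4 · (75).)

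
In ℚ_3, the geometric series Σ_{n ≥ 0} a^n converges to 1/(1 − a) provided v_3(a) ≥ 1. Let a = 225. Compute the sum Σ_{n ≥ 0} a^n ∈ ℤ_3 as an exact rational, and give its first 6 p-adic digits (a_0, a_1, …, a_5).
Σ a^n = 1/(1 − a) = -1/224;  first 6 digits = (1, 0, 1, 2, 0, 2)

v_3(a) = 2 ≥ 1, so the series converges in ℤ_3 to 1/(1 − a) = 1/(1 − 225) = -1/224. Expand this rational in ℤ_3: compute digits iteratively via d_i = x_i mod 3, x_{i+1} = (x_i − d_i)/3. The first 6 digits are (1, 0, 1, 2, 0, 2).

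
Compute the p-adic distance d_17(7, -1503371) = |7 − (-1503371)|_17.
d_17(7, -1503371) = 1/83521

Step 1 — x − y = 7 − (-1503371) = 1503378. Step 2 — v_17(1503378) = 4 (factor: 1503378 = (17^4 · 18); the sign does not affect v_p). Step 3 — |x − y|_17 = 17^{-4} = 1/83521.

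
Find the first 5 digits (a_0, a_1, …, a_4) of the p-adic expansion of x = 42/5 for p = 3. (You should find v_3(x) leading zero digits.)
(a_0, …, a_4) = (0, 1, 0, 2, 0)

v_3(42/5) = 1, so a_0 = ... = a_0 = 0. Factor out: x = 3^1 · u with u = 14/5 a unit in ℤ_3. Expand u iteratively via a_{v+i} = u_i mod 3, u_{i+1} = (u_i − a_{v+i})/3:
  u_0 = 14/5;  a_1 = 1;  u_1 = (u_0 − 1)/3 = 3/5
  u_1 = 3/5;  a_2 = 0;  u_2 = (u_1 − 0)/3 = 1/5
  u_2 = 1/5;  a_3 = 2;  u_3 = (u_2 − 2)/3 = -3/5
  u_3 = -3/5;  a_4 = 0;  u_4 = (u_3 − 0)/3 = -1/5
Digits: (0, 1, 0, 2, 0).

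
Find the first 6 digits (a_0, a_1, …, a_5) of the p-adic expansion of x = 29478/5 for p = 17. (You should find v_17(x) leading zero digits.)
(a_0, …, a_5) = (0, 0, 0, 8, 3, 10)

v_17(29478/5) = 3, so a_0 = ... = a_2 = 0. Factor out: x = 17^3 · u with u = 6/5 a unit in ℤ_17. Expand u iteratively via a_{v+i} = u_i mod 17, u_{i+1} = (u_i − a_{v+i})/17:
  u_0 = 6/5;  a_3 = 8;  u_1 = (u_0 − 8)/17 = -2/5
  u_1 = -2/5;  a_4 = 3;  u_2 = (u_1 − 3)/17 = -1/5
  u_2 = -1/5;  a_5 = 10;  u_3 = (u_2 − 10)/17 = -3/5
Digits: (0, 0, 0, 8, 3, 10).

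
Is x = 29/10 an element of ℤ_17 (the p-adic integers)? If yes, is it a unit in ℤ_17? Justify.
x ∈ ℤ_17^× (unit); v_17(x) = 0

ℤ_17 = {x ∈ ℚ_17 : v_17(x) ≥ 0} and ℤ_17^× = {x ∈ ℤ_17 : v_17(x) = 0}. Here v_17(29/10) = v_17(num) − v_17(den) = 0; compare against these criteria.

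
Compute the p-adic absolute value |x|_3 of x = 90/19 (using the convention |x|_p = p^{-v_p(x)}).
|90/19|_3 = 1/9

Step 1 — compute v_3(x) by factoring powers of 3 out of the numerator and denominator: v_3(90/19) = 2. Step 2 — apply |x|_p = p^{-v_p(x)} = 3^{-2} = 1/9.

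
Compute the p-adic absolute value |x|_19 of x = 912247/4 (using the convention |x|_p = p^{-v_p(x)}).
|912247/4|_19 = 1/130321

Step 1 — compute v_19(x) by factoring powers of 19 out of the numerator and denominator: v_19(912247/4) = 4. Step 2 — apply |x|_p = p^{-v_p(x)} = 19^{-4} = 1/130321.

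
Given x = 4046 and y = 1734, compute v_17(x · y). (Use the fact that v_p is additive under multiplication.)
v_17(7015764) = 4

v_p(x) = 2 (factor: 4046 = 17^2 · 14); v_p(y) = 2 (factor: 1734 = 17^2 · 6). Additivity: v_p(xy) = v_p(x) + v_p(y) = 2 + 2 = 4. (Direct check: xy = 7015764 = 17^4 · (84).)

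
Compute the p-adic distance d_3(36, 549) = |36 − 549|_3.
d_3(36, 549) = 1/27

Step 1 — x − y = 36 − 549 = -513. Step 2 — v_3(-513) = 3 (factor: -513 = −(3^3 · 19); the sign does not affect v_p). Step 3 — |x − y|_3 = 3^{-3} = 1/27.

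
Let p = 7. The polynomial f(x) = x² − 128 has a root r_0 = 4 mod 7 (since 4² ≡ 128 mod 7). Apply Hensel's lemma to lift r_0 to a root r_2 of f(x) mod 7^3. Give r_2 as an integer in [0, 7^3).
r_2 = 165 (mod 343)

Hensel's recurrence: r_{i+1} = r_i − f(r_i)·(f′(r_i))^{-1} mod 7^{i+2}, with f′(x) = 2x. Iterate:
  r_0 = 4 (mod 7)
  r_1 = 18 (mod 49)
  r_2 = 165 (mod 343)
Final: r_2 = 165, and one checks f(r_2) ≡ 0 mod 7^3.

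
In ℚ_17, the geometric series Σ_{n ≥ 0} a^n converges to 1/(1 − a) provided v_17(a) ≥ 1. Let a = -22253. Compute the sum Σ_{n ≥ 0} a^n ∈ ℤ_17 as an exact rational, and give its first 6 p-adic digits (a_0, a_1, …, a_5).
Σ a^n = 1/(1 − a) = 1/22254;  first 6 digits = (1, 0, 8, 12, 12, 8)

v_17(a) = 2 ≥ 1, so the series converges in ℤ_17 to 1/(1 − a) = 1/(1 − (-22253)) = 1/22254. Expand this rational in ℤ_17: compute digits iteratively via d_i = x_i mod 17, x_{i+1} = (x_i − d_i)/17. The first 6 digits are (1, 0, 8, 12, 12, 8).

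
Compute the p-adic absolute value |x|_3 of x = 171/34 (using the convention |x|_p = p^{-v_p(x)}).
|171/34|_3 = 1/9

Step 1 — compute v_3(x) by factoring powers of 3 out of the numerator and denominator: v_3(171/34) = 2. Step 2 — apply |x|_p = p^{-v_p(x)} = 3^{-2} = 1/9.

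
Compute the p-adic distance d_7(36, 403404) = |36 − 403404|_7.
d_7(36, 403404) = 1/16807

Step 1 — x − y = 36 − 403404 = -403368. Step 2 — v_7(-403368) = 5 (factor: -403368 = −(7^5 · 24); the sign does not affect v_p). Step 3 — |x − y|_7 = 7^{-5} = 1/16807.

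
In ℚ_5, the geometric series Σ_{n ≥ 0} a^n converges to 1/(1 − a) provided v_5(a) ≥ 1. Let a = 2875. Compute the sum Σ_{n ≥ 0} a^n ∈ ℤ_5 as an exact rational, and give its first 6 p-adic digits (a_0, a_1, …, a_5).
Σ a^n = 1/(1 − a) = -1/2874;  first 6 digits = (1, 0, 0, 3, 4, 0)

v_5(a) = 3 ≥ 1, so the series converges in ℤ_5 to 1/(1 − a) = 1/(1 − 2875) = -1/2874. Expand this rational in ℤ_5: compute digits iteratively via d_i = x_i mod 5, x_{i+1} = (x_i − d_i)/5. The first 6 digits are (1, 0, 0, 3, 4, 0).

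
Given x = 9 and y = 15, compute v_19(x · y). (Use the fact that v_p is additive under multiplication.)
v_19(135) = 0

v_p(x) = 0 (factor: 9 = 19^0 · 9); v_p(y) = 0 (factor: 15 = 19^0 · 15). Additivity: v_p(xy) = v_p(x) + v_p(y) = 0 + 0 = 0. (Direct check: xy = 135 = 19^0 · (135).)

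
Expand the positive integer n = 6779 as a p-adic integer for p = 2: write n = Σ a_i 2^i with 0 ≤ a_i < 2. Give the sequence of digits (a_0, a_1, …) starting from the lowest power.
(a_0, a_1, …) = (1, 1, 0, 1, 1, 1, 1, 0, 0, 1, 0, 1, 1)

Repeated division by 2 gives the digits low-to-high: 6779 = 1 + 1·2^1 + 1·2^3 + 1·2^4 + 1·2^5 + 1·2^6 + 1·2^9 + 1·2^11 + 1·2^12. Digit sequence: (1, 1, 0, 1, 1, 1, 1, 0, 0, 1, 0, 1, 1).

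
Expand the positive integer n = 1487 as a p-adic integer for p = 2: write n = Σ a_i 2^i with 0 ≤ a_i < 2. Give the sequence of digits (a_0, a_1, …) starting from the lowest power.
(a_0, a_1, …) = (1, 1, 1, 1, 0, 0, 1, 1, 1, 0, 1)

Repeated division by 2 gives the digits low-to-high: 1487 = 1 + 1·2^1 + 1·2^2 + 1·2^3 + 1·2^6 + 1·2^7 + 1·2^8 + 1·2^10. Digit sequence: (1, 1, 1, 1, 0, 0, 1, 1, 1, 0, 1).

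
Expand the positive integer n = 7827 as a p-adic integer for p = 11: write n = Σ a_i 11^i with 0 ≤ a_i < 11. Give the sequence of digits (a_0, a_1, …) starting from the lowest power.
(a_0, a_1, …) = (6, 7, 9, 5)

Repeated division by 11 gives the digits low-to-high: 7827 = 6 + 7·11^1 + 9·11^2 + 5·11^3. Digit sequence: (6, 7, 9, 5).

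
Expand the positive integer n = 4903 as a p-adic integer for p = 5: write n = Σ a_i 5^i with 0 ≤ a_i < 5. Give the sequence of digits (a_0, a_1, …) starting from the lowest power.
(a_0, a_1, …) = (3, 0, 1, 4, 2, 1)

Repeated division by 5 gives the digits low-to-high: 4903 = 3 + 1·5^2 + 4·5^3 + 2·5^4 + 1·5^5. Digit sequence: (3, 0, 1, 4, 2, 1).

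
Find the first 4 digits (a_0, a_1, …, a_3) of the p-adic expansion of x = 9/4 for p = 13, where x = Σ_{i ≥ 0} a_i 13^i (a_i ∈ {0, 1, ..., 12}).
(a_0, …, a_3) = (12, 9, 9, 9)

v_13(9/4) = 0 (numerator and denominator both coprime to 13), so x ∈ ℤ_13^×. Compute digits iteratively via a_i = x_i mod 13, x_{i+1} = (x_i − a_i)/13, with x_0 = x:
  x_0 = 9/4;  a_0 = 12;  x_1 = (x_0 − 12)/13 = -3/4
  x_1 = -3/4;  a_1 = 9;  x_2 = (x_1 − 9)/13 = -3/4
  x_2 = -3/4;  a_2 = 9;  x_3 = (x_2 − 9)/13 = -3/4
  x_3 = -3/4;  a_3 = 9;  x_4 = (x_3 − 9)/13 = -3/4
Digits: (12, 9, 9, 9).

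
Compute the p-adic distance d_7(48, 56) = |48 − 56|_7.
d_7(48, 56) = 1

Step 1 — x − y = 48 − 56 = -8. Step 2 — v_7(-8) = 0 (factor: -8 = −(7^0 · 8); the sign does not affect v_p). Step 3 — |x − y|_7 = 7^{0} = 1.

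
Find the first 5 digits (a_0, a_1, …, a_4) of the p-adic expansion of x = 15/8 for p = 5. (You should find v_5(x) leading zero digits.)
(a_0, …, a_4) = (0, 1, 3, 0, 3)

v_5(15/8) = 1, so a_0 = ... = a_0 = 0. Factor out: x = 5^1 · u with u = 3/8 a unit in ℤ_5. Expand u iteratively via a_{v+i} = u_i mod 5, u_{i+1} = (u_i − a_{v+i})/5:
  u_0 = 3/8;  a_1 = 1;  u_1 = (u_0 − 1)/5 = -1/8
  u_1 = -1/8;  a_2 = 3;  u_2 = (u_1 − 3)/5 = -5/8
  u_2 = -5/8;  a_3 = 0;  u_3 = (u_2 − 0)/5 = -1/8
  u_3 = -1/8;  a_4 = 3;  u_4 = (u_3 − 3)/5 = -5/8
Digits: (0, 1, 3, 0, 3).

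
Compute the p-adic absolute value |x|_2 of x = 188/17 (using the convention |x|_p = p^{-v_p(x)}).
|188/17|_2 = 1/4

Step 1 — compute v_2(x) by factoring powers of 2 out of the numerator and denominator: v_2(188/17) = 2. Step 2 — apply |x|_p = p^{-v_p(x)} = 2^{-2} = 1/4.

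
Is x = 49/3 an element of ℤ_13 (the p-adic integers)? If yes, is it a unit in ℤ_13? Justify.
x ∈ ℤ_13^× (unit); v_13(x) = 0

ℤ_13 = {x ∈ ℚ_13 : v_13(x) ≥ 0} and ℤ_13^× = {x ∈ ℤ_13 : v_13(x) = 0}. Here v_13(49/3) = v_13(num) − v_13(den) = 0; compare against these criteria.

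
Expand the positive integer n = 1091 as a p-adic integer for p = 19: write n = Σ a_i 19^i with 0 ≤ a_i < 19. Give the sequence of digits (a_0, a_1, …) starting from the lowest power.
(a_0, a_1, …) = (8, 0, 3)

Repeated division by 19 gives the digits low-to-high: 1091 = 8 + 3·19^2. Digit sequence: (8, 0, 3).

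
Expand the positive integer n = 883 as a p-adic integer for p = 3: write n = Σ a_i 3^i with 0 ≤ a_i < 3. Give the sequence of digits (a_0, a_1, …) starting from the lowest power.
(a_0, a_1, …) = (1, 0, 2, 2, 1, 0, 1)

Repeated division by 3 gives the digits low-to-high: 883 = 1 + 2·3^2 + 2·3^3 + 1·3^4 + 1·3^6. Digit sequence: (1, 0, 2, 2, 1, 0, 1).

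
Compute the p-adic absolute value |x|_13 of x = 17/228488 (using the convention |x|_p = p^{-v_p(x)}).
|17/228488|_13 = 28561

Step 1 — compute v_13(x) by factoring powers of 13 out of the numerator and denominator: v_13(17/228488) = -4. Step 2 — apply |x|_p = p^{-v_p(x)} = 13^{4} = 28561.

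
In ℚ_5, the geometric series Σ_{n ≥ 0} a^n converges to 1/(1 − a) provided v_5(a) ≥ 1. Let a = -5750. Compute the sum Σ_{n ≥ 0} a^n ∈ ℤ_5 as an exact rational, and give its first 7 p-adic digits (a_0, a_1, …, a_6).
Σ a^n = 1/(1 − a) = 1/5751;  first 7 digits = (1, 0, 0, 4, 0, 3, 0)

v_5(a) = 3 ≥ 1, so the series converges in ℤ_5 to 1/(1 − a) = 1/(1 − (-5750)) = 1/5751. Expand this rational in ℤ_5: compute digits iteratively via d_i = x_i mod 5, x_{i+1} = (x_i − d_i)/5. The first 7 digits are (1, 0, 0, 4, 0, 3, 0).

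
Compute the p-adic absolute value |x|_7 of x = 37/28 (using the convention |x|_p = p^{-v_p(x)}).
|37/28|_7 = 7

Step 1 — compute v_7(x) by factoring powers of 7 out of the numerator and denominator: v_7(37/28) = -1. Step 2 — apply |x|_p = p^{-v_p(x)} = 7^{1} = 7.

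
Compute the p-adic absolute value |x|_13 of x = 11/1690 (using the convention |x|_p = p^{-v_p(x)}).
|11/1690|_13 = 169

Step 1 — compute v_13(x) by factoring powers of 13 out of the numerator and denominator: v_13(11/1690) = -2. Step 2 — apply |x|_p = p^{-v_p(x)} = 13^{2} = 169.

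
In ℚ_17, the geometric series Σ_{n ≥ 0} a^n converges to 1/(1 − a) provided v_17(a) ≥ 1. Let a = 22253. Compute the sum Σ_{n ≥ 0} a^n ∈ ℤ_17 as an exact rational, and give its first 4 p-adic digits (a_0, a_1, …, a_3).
Σ a^n = 1/(1 − a) = -1/22252;  first 4 digits = (1, 0, 9, 4)

v_17(a) = 2 ≥ 1, so the series converges in ℤ_17 to 1/(1 − a) = 1/(1 − 22253) = -1/22252. Expand this rational in ℤ_17: compute digits iteratively via d_i = x_i mod 17, x_{i+1} = (x_i − d_i)/17. The first 4 digits are (1, 0, 9, 4).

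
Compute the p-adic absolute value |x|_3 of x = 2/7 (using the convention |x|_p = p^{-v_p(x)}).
|2/7|_3 = 1

Step 1 — compute v_3(x) by factoring powers of 3 out of the numerator and denominator: v_3(2/7) = 0. Step 2 — apply |x|_p = p^{-v_p(x)} = 3^{0} = 1.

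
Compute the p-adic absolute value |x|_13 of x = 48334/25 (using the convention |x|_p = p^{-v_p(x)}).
|48334/25|_13 = 1/2197

Step 1 — compute v_13(x) by factoring powers of 13 out of the numerator and denominator: v_13(48334/25) = 3. Step 2 — apply |x|_p = p^{-v_p(x)} = 13^{-3} = 1/2197.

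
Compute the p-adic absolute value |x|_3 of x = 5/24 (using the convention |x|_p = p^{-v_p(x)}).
|5/24|_3 = 3

Step 1 — compute v_3(x) by factoring powers of 3 out of the numerator and denominator: v_3(5/24) = -1. Step 2 — apply |x|_p = p^{-v_p(x)} = 3^{1} = 3.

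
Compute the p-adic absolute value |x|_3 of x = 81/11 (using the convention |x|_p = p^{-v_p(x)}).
|81/11|_3 = 1/81

Step 1 — compute v_3(x) by factoring powers of 3 out of the numerator and denominator: v_3(81/11) = 4. Step 2 — apply |x|_p = p^{-v_p(x)} = 3^{-4} = 1/81.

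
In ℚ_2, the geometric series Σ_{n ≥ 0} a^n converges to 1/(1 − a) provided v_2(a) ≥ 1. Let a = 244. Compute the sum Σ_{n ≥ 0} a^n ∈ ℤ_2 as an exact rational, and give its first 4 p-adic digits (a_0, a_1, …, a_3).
Σ a^n = 1/(1 − a) = -1/243;  first 4 digits = (1, 0, 1, 0)

v_2(a) = 2 ≥ 1, so the series converges in ℤ_2 to 1/(1 − a) = 1/(1 − 244) = -1/243. Expand this rational in ℤ_2: compute digits iteratively via d_i = x_i mod 2, x_{i+1} = (x_i − d_i)/2. The first 4 digits are (1, 0, 1, 0).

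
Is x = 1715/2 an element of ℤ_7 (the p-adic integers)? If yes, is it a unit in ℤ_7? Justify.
x ∈ ℤ_7 but not a unit; v_7(x) = 3 > 0

ℤ_7 = {x ∈ ℚ_7 : v_7(x) ≥ 0} and ℤ_7^× = {x ∈ ℤ_7 : v_7(x) = 0}. Here v_7(1715/2) = v_7(num) − v_7(den) = 3; compare against these criteria.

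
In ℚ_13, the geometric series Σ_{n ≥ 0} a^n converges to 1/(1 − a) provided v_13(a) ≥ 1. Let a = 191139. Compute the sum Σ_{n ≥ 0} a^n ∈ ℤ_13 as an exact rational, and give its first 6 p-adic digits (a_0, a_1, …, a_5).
Σ a^n = 1/(1 − a) = -1/191138;  first 6 digits = (1, 0, 0, 9, 6, 0)

v_13(a) = 3 ≥ 1, so the series converges in ℤ_13 to 1/(1 − a) = 1/(1 − 191139) = -1/191138. Expand this rational in ℤ_13: compute digits iteratively via d_i = x_i mod 13, x_{i+1} = (x_i − d_i)/13. The first 6 digits are (1, 0, 0, 9, 6, 0).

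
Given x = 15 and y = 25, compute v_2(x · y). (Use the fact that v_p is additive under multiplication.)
v_2(375) = 0

v_p(x) = 0 (factor: 15 = 2^0 · 15); v_p(y) = 0 (factor: 25 = 2^0 · 25). Additivity: v_p(xy) = v_p(x) + v_p(y) = 0 + 0 = 0. (Direct check: xy = 375 = 2^0 · (375).)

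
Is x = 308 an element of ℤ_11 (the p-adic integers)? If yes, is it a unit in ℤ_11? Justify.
x ∈ ℤ_11 but not a unit; v_11(x) = 1 > 0

ℤ_11 = {x ∈ ℚ_11 : v_11(x) ≥ 0} and ℤ_11^× = {x ∈ ℤ_11 : v_11(x) = 0}. Here v_11(308) = v_11(num) − v_11(den) = 1; compare against these criteria.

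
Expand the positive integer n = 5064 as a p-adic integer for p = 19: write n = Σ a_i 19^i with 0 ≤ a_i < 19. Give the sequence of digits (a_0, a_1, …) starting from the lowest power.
(a_0, a_1, …) = (10, 0, 14)

Repeated division by 19 gives the digits low-to-high: 5064 = 10 + 14·19^2. Digit sequence: (10, 0, 14).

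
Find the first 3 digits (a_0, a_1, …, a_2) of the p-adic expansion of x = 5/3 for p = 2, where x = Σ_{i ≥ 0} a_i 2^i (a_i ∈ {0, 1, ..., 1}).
(a_0, …, a_2) = (1, 1, 1)

v_2(5/3) = 0 (numerator and denominator both coprime to 2), so x ∈ ℤ_2^×. Compute digits iteratively via a_i = x_i mod 2, x_{i+1} = (x_i − a_i)/2, with x_0 = x:
  x_0 = 5/3;  a_0 = 1;  x_1 = (x_0 − 1)/2 = 1/3
  x_1 = 1/3;  a_1 = 1;  x_2 = (x_1 − 1)/2 = -1/3
  x_2 = -1/3;  a_2 = 1;  x_3 = (x_2 − 1)/2 = -2/3
Digits: (1, 1, 1).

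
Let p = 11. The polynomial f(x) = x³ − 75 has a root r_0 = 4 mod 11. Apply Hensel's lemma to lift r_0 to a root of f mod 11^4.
r_3 = 9354 (mod 14641)

Hensel: r_{i+1} = r_i − f(r_i)/f′(r_i) mod 11^{i+2}, where f′(x) = 3x². Iterate:
  r_0 = 4 (mod 11)
  r_1 = 37 (mod 121)
  r_2 = 37 (mod 1331)
  r_3 = 9354 (mod 14641)
Final: r = 9354 with f(r) ≡ 0 mod 11^4.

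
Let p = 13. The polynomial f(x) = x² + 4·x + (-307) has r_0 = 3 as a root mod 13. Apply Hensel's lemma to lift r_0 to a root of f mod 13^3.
r_2 = 978 (mod 2197)

Hensel: r_{i+1} = r_i − f(r_i)·(f′(r_i))^{-1} mod 13^{i+2}, f′(x) = 2x + 4. Iterate:
  r_0 = 3 (mod 13)
  r_1 = 133 (mod 169)
  r_2 = 978 (mod 2197)
Final: r = 978 satisfies f(r) ≡ 0 mod 13^3.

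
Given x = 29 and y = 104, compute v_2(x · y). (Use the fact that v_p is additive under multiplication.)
v_2(3016) = 3

v_p(x) = 0 (factor: 29 = 2^0 · 29); v_p(y) = 3 (factor: 104 = 2^3 · 13). Additivity: v_p(xy) = v_p(x) + v_p(y) = 0 + 3 = 3. (Direct check: xy = 3016 = 2^3 · (377).)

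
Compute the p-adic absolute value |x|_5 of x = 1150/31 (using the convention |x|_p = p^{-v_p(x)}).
|1150/31|_5 = 1/25

Step 1 — compute v_5(x) by factoring powers of 5 out of the numerator and denominator: v_5(1150/31) = 2. Step 2 — apply |x|_p = p^{-v_p(x)} = 5^{-2} = 1/25.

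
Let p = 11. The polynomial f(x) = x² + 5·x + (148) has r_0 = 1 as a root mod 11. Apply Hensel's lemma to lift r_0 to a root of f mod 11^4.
r_3 = 2762 (mod 14641)

Hensel: r_{i+1} = r_i − f(r_i)·(f′(r_i))^{-1} mod 11^{i+2}, f′(x) = 2x + 5. Iterate:
  r_0 = 1 (mod 11)
  r_1 = 100 (mod 121)
  r_2 = 100 (mod 1331)
  r_3 = 2762 (mod 14641)
Final: r = 2762 satisfies f(r) ≡ 0 mod 11^4.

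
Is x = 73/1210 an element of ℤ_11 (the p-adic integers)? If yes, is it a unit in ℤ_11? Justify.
x ∉ ℤ_11 (v_11(x) = -2 < 0)

ℤ_11 = {x ∈ ℚ_11 : v_11(x) ≥ 0} and ℤ_11^× = {x ∈ ℤ_11 : v_11(x) = 0}. Here v_11(73/1210) = v_11(num) − v_11(den) = -2; compare against these criteria.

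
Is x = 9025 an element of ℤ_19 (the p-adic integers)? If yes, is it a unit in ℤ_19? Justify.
x ∈ ℤ_19 but not a unit; v_19(x) = 2 > 0

ℤ_19 = {x ∈ ℚ_19 : v_19(x) ≥ 0} and ℤ_19^× = {x ∈ ℤ_19 : v_19(x) = 0}. Here v_19(9025) = v_19(num) − v_19(den) = 2; compare against these criteria.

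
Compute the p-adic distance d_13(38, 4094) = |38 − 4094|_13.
d_13(38, 4094) = 1/169

Step 1 — x − y = 38 − 4094 = -4056. Step 2 — v_13(-4056) = 2 (factor: -4056 = −(13^2 · 24); the sign does not affect v_p). Step 3 — |x − y|_13 = 13^{-2} = 1/169.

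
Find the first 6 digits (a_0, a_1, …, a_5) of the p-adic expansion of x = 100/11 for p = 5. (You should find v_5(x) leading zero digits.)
(a_0, …, a_5) = (0, 0, 4, 2, 4, 0)

v_5(100/11) = 2, so a_0 = ... = a_1 = 0. Factor out: x = 5^2 · u with u = 4/11 a unit in ℤ_5. Expand u iteratively via a_{v+i} = u_i mod 5, u_{i+1} = (u_i − a_{v+i})/5:
  u_0 = 4/11;  a_2 = 4;  u_1 = (u_0 − 4)/5 = -8/11
  u_1 = -8/11;  a_3 = 2;  u_2 = (u_1 − 2)/5 = -6/11
  u_2 = -6/11;  a_4 = 4;  u_3 = (u_2 − 4)/5 = -10/11
  u_3 = -10/11;  a_5 = 0;  u_4 = (u_3 − 0)/5 = -2/11
Digits: (0, 0, 4, 2, 4, 0).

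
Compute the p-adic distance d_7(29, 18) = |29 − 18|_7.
d_7(29, 18) = 1

Step 1 — x − y = 29 − 18 = 11. Step 2 — v_7(11) = 0 (factor: 11 = (7^0 · 11); the sign does not affect v_p). Step 3 — |x − y|_7 = 7^{0} = 1.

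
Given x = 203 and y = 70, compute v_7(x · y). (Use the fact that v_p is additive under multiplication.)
v_7(14210) = 2

v_p(x) = 1 (factor: 203 = 7^1 · 29); v_p(y) = 1 (factor: 70 = 7^1 · 10). Additivity: v_p(xy) = v_p(x) + v_p(y) = 1 + 1 = 2. (Direct check: xy = 14210 = 7^2 · (290).)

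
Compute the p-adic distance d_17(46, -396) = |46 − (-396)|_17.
d_17(46, -396) = 1/17

Step 1 — x − y = 46 − (-396) = 442. Step 2 — v_17(442) = 1 (factor: 442 = (17^1 · 26); the sign does not affect v_p). Step 3 — |x − y|_17 = 17^{-1} = 1/17.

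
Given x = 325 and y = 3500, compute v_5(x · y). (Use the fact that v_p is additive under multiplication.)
v_5(1137500) = 5

v_p(x) = 2 (factor: 325 = 5^2 · 13); v_p(y) = 3 (factor: 3500 = 5^3 · 28). Additivity: v_p(xy) = v_p(x) + v_p(y) = 2 + 3 = 5. (Direct check: xy = 1137500 = 5^5 · (364).)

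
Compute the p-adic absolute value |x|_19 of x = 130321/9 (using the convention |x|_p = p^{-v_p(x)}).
|130321/9|_19 = 1/130321

Step 1 — compute v_19(x) by factoring powers of 19 out of the numerator and denominator: v_19(130321/9) = 4. Step 2 — apply |x|_p = p^{-v_p(x)} = 19^{-4} = 1/130321.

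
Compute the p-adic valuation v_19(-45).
v_19(-45) = 0

v_19(n) is the largest exponent k such that 19^k divides n. Factor out: -45 = -19^0 · 45. (Sign doesn't affect v_p.) So v_19(-45) = 0.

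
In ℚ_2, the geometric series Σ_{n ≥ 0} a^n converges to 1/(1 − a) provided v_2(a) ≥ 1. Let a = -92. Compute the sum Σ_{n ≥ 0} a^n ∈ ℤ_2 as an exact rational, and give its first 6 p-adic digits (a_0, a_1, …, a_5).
Σ a^n = 1/(1 − a) = 1/93;  first 6 digits = (1, 0, 1, 0, 1, 1)

v_2(a) = 2 ≥ 1, so the series converges in ℤ_2 to 1/(1 − a) = 1/(1 − (-92)) = 1/93. Expand this rational in ℤ_2: compute digits iteratively via d_i = x_i mod 2, x_{i+1} = (x_i − d_i)/2. The first 6 digits are (1, 0, 1, 0, 1, 1).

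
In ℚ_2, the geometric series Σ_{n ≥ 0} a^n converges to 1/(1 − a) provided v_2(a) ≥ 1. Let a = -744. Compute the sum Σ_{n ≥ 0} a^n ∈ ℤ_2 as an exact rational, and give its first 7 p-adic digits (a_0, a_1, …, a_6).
Σ a^n = 1/(1 − a) = 1/745;  first 7 digits = (1, 0, 0, 1, 1, 0, 1)

v_2(a) = 3 ≥ 1, so the series converges in ℤ_2 to 1/(1 − a) = 1/(1 − (-744)) = 1/745. Expand this rational in ℤ_2: compute digits iteratively via d_i = x_i mod 2, x_{i+1} = (x_i − d_i)/2. The first 7 digits are (1, 0, 0, 1, 1, 0, 1).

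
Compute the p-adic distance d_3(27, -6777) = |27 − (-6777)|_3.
d_3(27, -6777) = 1/243

Step 1 — x − y = 27 − (-6777) = 6804. Step 2 — v_3(6804) = 5 (factor: 6804 = (3^5 · 28); the sign does not affect v_p). Step 3 — |x − y|_3 = 3^{-5} = 1/243.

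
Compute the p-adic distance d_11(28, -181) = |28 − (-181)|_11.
d_11(28, -181) = 1/11

Step 1 — x − y = 28 − (-181) = 209. Step 2 — v_11(209) = 1 (factor: 209 = (11^1 · 19); the sign does not affect v_p). Step 3 — |x − y|_11 = 11^{-1} = 1/11.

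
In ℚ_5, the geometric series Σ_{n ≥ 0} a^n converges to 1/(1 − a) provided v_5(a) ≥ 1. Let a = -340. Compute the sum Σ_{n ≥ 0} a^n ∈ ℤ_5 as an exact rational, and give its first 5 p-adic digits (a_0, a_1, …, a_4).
Σ a^n = 1/(1 − a) = 1/341;  first 5 digits = (1, 2, 0, 0, 4)

v_5(a) = 1 ≥ 1, so the series converges in ℤ_5 to 1/(1 − a) = 1/(1 − (-340)) = 1/341. Expand this rational in ℤ_5: compute digits iteratively via d_i = x_i mod 5, x_{i+1} = (x_i − d_i)/5. The first 5 digits are (1, 2, 0, 0, 4).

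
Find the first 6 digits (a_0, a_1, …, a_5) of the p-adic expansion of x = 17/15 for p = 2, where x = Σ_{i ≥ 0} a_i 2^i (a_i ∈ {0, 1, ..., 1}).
(a_0, …, a_5) = (1, 1, 1, 1, 1, 0)

v_2(17/15) = 0 (numerator and denominator both coprime to 2), so x ∈ ℤ_2^×. Compute digits iteratively via a_i = x_i mod 2, x_{i+1} = (x_i − a_i)/2, with x_0 = x:
  x_0 = 17/15;  a_0 = 1;  x_1 = (x_0 − 1)/2 = 1/15
  x_1 = 1/15;  a_1 = 1;  x_2 = (x_1 − 1)/2 = -7/15
  x_2 = -7/15;  a_2 = 1;  x_3 = (x_2 − 1)/2 = -11/15
  x_3 = -11/15;  a_3 = 1;  x_4 = (x_3 − 1)/2 = -13/15
  x_4 = -13/15;  a_4 = 1;  x_5 = (x_4 − 1)/2 = -14/15
  x_5 = -14/15;  a_5 = 0;  x_6 = (x_5 − 0)/2 = -7/15
Digits: (1, 1, 1, 1, 1, 0).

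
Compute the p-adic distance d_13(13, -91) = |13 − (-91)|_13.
d_13(13, -91) = 1/13

Step 1 — x − y = 13 − (-91) = 104. Step 2 — v_13(104) = 1 (factor: 104 = (13^1 · 8); the sign does not affect v_p). Step 3 — |x − y|_13 = 13^{-1} = 1/13.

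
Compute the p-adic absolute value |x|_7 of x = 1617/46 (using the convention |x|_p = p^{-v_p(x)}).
|1617/46|_7 = 1/49

Step 1 — compute v_7(x) by factoring powers of 7 out of the numerator and denominator: v_7(1617/46) = 2. Step 2 — apply |x|_p = p^{-v_p(x)} = 7^{-2} = 1/49.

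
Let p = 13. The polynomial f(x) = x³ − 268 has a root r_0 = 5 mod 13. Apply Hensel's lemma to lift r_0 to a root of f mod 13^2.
r_1 = 70 (mod 169)

Hensel: r_{i+1} = r_i − f(r_i)/f′(r_i) mod 13^{i+2}, where f′(x) = 3x². Iterate:
  r_0 = 5 (mod 13)
  r_1 = 70 (mod 169)
Final: r = 70 with f(r) ≡ 0 mod 13^2.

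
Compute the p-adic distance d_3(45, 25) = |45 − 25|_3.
d_3(45, 25) = 1

Step 1 — x − y = 45 − 25 = 20. Step 2 — v_3(20) = 0 (factor: 20 = (3^0 · 20); the sign does not affect v_p). Step 3 — |x − y|_3 = 3^{0} = 1.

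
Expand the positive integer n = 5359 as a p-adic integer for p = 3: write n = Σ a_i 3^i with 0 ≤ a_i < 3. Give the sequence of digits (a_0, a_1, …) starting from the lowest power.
(a_0, a_1, …) = (1, 1, 1, 0, 0, 1, 1, 2)

Repeated division by 3 gives the digits low-to-high: 5359 = 1 + 1·3^1 + 1·3^2 + 1·3^5 + 1·3^6 + 2·3^7. Digit sequence: (1, 1, 1, 0, 0, 1, 1, 2).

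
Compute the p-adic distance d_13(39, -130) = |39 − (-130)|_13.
d_13(39, -130) = 1/169

Step 1 — x − y = 39 − (-130) = 169. Step 2 — v_13(169) = 2 (factor: 169 = (13^2 · 1); the sign does not affect v_p). Step 3 — |x − y|_13 = 13^{-2} = 1/169.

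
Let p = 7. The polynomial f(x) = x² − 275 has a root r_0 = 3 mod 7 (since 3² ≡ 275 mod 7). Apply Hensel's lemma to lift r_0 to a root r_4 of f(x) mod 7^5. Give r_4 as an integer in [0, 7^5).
r_4 = 10321 (mod 16807)

Hensel's recurrence: r_{i+1} = r_i − f(r_i)·(f′(r_i))^{-1} mod 7^{i+2}, with f′(x) = 2x. Iterate:
  r_0 = 3 (mod 7)
  r_1 = 31 (mod 49)
  r_2 = 31 (mod 343)
  r_3 = 717 (mod 2401)
  r_4 = 10321 (mod 16807)
Final: r_4 = 10321, and one checks f(r_4) ≡ 0 mod 7^5.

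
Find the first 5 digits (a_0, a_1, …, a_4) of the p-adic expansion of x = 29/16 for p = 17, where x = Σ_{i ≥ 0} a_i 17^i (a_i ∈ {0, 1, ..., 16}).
(a_0, …, a_4) = (5, 3, 3, 3, 3)

v_17(29/16) = 0 (numerator and denominator both coprime to 17), so x ∈ ℤ_17^×. Compute digits iteratively via a_i = x_i mod 17, x_{i+1} = (x_i − a_i)/17, with x_0 = x:
  x_0 = 29/16;  a_0 = 5;  x_1 = (x_0 − 5)/17 = -3/16
  x_1 = -3/16;  a_1 = 3;  x_2 = (x_1 − 3)/17 = -3/16
  x_2 = -3/16;  a_2 = 3;  x_3 = (x_2 − 3)/17 = -3/16
  x_3 = -3/16;  a_3 = 3;  x_4 = (x_3 − 3)/17 = -3/16
  x_4 = -3/16;  a_4 = 3;  x_5 = (x_4 − 3)/17 = -3/16
Digits: (5, 3, 3, 3, 3).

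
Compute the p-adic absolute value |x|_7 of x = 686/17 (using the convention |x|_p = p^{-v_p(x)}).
|686/17|_7 = 1/343

Step 1 — compute v_7(x) by factoring powers of 7 out of the numerator and denominator: v_7(686/17) = 3. Step 2 — apply |x|_p = p^{-v_p(x)} = 7^{-3} = 1/343.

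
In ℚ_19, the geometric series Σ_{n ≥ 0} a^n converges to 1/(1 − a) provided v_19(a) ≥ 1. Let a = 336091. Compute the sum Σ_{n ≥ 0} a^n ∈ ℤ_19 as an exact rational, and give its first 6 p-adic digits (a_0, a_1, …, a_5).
Σ a^n = 1/(1 − a) = -1/336090;  first 6 digits = (1, 0, 0, 11, 2, 0)

v_19(a) = 3 ≥ 1, so the series converges in ℤ_19 to 1/(1 − a) = 1/(1 − 336091) = -1/336090. Expand this rational in ℤ_19: compute digits iteratively via d_i = x_i mod 19, x_{i+1} = (x_i − d_i)/19. The first 6 digits are (1, 0, 0, 11, 2, 0).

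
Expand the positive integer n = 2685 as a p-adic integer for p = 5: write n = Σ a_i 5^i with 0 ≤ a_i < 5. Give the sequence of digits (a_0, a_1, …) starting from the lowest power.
(a_0, a_1, …) = (0, 2, 2, 1, 4)

Repeated division by 5 gives the digits low-to-high: 2685 = 2·5^1 + 2·5^2 + 1·5^3 + 4·5^4. Digit sequence: (0, 2, 2, 1, 4).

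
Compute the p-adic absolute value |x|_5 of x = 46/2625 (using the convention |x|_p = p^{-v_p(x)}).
|46/2625|_5 = 125

Step 1 — compute v_5(x) by factoring powers of 5 out of the numerator and denominator: v_5(46/2625) = -3. Step 2 — apply |x|_p = p^{-v_p(x)} = 5^{3} = 125.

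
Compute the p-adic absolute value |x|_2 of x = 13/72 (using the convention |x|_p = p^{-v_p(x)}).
|13/72|_2 = 8

Step 1 — compute v_2(x) by factoring powers of 2 out of the numerator and denominator: v_2(13/72) = -3. Step 2 — apply |x|_p = p^{-v_p(x)} = 2^{3} = 8.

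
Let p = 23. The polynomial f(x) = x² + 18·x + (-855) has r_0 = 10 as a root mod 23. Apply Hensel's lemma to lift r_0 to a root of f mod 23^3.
r_2 = 3046 (mod 12167)

Hensel: r_{i+1} = r_i − f(r_i)·(f′(r_i))^{-1} mod 23^{i+2}, f′(x) = 2x + 18. Iterate:
  r_0 = 10 (mod 23)
  r_1 = 401 (mod 529)
  r_2 = 3046 (mod 12167)
Final: r = 3046 satisfies f(r) ≡ 0 mod 23^3.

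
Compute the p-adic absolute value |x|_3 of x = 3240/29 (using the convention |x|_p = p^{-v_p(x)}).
|3240/29|_3 = 1/81

Step 1 — compute v_3(x) by factoring powers of 3 out of the numerator and denominator: v_3(3240/29) = 4. Step 2 — apply |x|_p = p^{-v_p(x)} = 3^{-4} = 1/81.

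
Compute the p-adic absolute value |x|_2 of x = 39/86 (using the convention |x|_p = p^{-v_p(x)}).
|39/86|_2 = 2

Step 1 — compute v_2(x) by factoring powers of 2 out of the numerator and denominator: v_2(39/86) = -1. Step 2 — apply |x|_p = p^{-v_p(x)} = 2^{1} = 2.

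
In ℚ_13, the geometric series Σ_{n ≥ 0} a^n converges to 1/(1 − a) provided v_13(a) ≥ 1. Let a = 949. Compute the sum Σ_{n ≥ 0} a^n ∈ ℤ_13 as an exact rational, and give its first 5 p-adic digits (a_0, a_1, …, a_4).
Σ a^n = 1/(1 − a) = -1/948;  first 5 digits = (1, 8, 4, 12, 4)

v_13(a) = 1 ≥ 1, so the series converges in ℤ_13 to 1/(1 − a) = 1/(1 − 949) = -1/948. Expand this rational in ℤ_13: compute digits iteratively via d_i = x_i mod 13, x_{i+1} = (x_i − d_i)/13. The first 5 digits are (1, 8, 4, 12, 4).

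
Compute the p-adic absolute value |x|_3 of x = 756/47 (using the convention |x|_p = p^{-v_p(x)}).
|756/47|_3 = 1/27

Step 1 — compute v_3(x) by factoring powers of 3 out of the numerator and denominator: v_3(756/47) = 3. Step 2 — apply |x|_p = p^{-v_p(x)} = 3^{-3} = 1/27.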